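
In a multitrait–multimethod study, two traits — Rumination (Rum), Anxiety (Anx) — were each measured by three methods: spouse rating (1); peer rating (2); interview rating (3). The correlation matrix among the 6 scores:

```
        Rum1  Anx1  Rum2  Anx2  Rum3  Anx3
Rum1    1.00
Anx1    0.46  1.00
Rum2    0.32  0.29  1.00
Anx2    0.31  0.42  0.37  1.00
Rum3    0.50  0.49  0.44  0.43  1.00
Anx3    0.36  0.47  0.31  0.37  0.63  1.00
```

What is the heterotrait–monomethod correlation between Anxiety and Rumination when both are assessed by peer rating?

0.37

Different traits, same method: r(Anx2, Rum2) = 0.37.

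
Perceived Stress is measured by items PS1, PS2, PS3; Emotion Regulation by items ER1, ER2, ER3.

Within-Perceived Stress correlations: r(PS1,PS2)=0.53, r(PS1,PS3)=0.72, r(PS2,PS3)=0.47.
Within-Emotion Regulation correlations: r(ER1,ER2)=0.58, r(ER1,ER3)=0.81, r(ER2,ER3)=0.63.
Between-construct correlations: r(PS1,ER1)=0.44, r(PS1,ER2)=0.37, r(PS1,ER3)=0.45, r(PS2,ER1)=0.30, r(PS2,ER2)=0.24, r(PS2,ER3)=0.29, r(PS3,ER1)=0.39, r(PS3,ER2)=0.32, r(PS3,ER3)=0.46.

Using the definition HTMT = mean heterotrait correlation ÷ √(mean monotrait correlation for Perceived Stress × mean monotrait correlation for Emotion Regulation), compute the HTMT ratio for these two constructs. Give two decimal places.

0.58

Mean between = 3.26/9 = 0.3622.
Mean within-PS = 1.72/3 = 0.5733; mean within-ER = 2.02/3 = 0.6733.
Geometric mean = √(0.5733 × 0.6733) = 0.6213.
HTMT = 0.3622 / 0.6213 = 0.58.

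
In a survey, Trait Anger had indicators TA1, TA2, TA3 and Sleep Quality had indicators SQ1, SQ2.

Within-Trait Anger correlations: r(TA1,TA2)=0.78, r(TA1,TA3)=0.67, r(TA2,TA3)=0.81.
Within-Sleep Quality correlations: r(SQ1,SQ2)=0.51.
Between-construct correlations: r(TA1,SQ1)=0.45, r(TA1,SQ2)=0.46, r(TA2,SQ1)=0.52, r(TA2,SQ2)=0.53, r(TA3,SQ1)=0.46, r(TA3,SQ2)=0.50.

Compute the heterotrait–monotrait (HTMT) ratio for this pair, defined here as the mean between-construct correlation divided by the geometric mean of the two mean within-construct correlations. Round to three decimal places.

Mean between = 2.92/6 = 0.4867.
Mean within-TA = 2.26/3 = 0.7533; mean within-SQ = 0.51/1 = 0.5100.
Geometric mean = √(0.7533 × 0.5100) = 0.6198.
HTMT = 0.4867 / 0.6198 = 0.785.

0.785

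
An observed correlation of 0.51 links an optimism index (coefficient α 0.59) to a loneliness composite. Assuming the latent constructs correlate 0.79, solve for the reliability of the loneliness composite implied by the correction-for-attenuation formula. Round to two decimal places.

r_true = r_obs / √(r_xx · r_yy) ⇒ 0.79 = 0.51 / √(0.59 · r_yy).
√(0.59 · r_yy) = 0.51 / 0.79 = 0.6456; 0.59 · r_yy = 0.4168; r_yy = 0.4168 / 0.59 ≈ 0.71.

0.71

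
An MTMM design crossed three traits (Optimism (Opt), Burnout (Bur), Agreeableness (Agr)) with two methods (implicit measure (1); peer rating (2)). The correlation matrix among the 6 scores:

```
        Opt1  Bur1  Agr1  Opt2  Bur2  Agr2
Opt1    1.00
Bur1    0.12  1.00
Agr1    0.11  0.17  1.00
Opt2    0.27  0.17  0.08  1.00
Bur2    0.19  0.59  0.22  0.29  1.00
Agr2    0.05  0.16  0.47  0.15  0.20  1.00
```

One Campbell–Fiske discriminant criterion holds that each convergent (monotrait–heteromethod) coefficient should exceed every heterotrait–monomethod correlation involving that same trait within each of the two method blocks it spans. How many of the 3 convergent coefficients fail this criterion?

Each convergent coefficient versus the relevant comparison correlations:
Opt (methods 1·2): 0.27 vs {0.12, 0.29, 0.11, 0.15} → fail.
Bur (methods 1·2): 0.59 vs {0.12, 0.29, 0.17, 0.20} → pass.
Agr (methods 1·2): 0.47 vs {0.11, 0.15, 0.17, 0.20} → pass.
1 of 3 fail.

1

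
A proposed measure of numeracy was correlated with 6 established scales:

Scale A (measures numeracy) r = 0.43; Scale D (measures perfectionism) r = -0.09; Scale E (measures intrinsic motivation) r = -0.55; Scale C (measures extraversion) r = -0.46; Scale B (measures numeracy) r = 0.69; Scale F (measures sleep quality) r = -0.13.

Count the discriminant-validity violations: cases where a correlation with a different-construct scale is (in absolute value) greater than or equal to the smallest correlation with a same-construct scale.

Convergent (same construct = numeracy): Scale A, Scale B.
Smallest convergent = 0.43. Discriminant |r|: 0.09, 0.55, 0.46, 0.13; count ≥ 0.43 → 2.

2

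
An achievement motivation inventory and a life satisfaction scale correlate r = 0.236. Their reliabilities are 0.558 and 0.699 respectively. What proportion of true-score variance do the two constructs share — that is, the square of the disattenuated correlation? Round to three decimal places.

Disattenuated r = 0.236 / √(0.558 × 0.699) = 0.236 / 0.6245 = 0.3779.
Shared true-score variance = 0.3779² = 0.1428 ≈ 0.143.

0.143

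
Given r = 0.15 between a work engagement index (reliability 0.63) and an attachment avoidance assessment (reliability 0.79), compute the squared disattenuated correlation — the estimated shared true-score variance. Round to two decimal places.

Disattenuated r = 0.15 / √(0.63 × 0.79) = 0.15 / 0.7055 = 0.2126.
Shared true-score variance = 0.2126² = 0.0452 ≈ 0.05.

0.05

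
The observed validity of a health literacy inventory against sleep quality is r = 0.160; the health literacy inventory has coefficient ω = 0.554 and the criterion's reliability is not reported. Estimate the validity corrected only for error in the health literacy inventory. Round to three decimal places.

0.215

Single correction: r_c = r_obs / √r_xx = 0.160 / √0.554 = 0.160 / 0.7443 ≈ 0.215.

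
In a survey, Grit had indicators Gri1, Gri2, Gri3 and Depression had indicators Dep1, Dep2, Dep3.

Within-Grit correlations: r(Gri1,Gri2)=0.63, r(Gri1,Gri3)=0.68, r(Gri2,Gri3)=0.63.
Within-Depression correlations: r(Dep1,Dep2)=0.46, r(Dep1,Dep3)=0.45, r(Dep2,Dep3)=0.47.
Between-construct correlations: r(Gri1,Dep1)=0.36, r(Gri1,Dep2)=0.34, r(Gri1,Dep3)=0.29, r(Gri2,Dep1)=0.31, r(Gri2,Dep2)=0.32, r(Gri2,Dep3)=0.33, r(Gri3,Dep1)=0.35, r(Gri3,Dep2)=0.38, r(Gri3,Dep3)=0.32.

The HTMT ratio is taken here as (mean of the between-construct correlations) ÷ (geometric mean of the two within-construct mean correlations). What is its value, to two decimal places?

0.61

Between-construct mean = 3.00/9 = 0.3333.
Mean within-Gri = 1.94/3 = 0.6467; mean within-Dep = 1.38/3 = 0.4600.
Geometric mean = √(0.6467 × 0.4600) = 0.5454.
HTMT = 0.3333 / 0.5454 = 0.61.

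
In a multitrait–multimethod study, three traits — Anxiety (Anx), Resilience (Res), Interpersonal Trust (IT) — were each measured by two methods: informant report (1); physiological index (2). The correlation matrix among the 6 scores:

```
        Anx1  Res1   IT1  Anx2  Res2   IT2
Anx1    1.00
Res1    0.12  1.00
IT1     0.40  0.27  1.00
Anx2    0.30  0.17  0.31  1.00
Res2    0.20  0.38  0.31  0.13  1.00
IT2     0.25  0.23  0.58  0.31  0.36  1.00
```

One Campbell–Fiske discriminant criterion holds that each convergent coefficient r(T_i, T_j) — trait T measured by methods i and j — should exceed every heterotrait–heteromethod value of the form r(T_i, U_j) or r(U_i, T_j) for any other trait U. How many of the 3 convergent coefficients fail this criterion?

Convergent coefficients and their comparison sets:
Anx (methods 1·2): 0.30 vs {0.20, 0.17, 0.25, 0.31} → fail.
Res (methods 1·2): 0.38 vs {0.17, 0.20, 0.23, 0.31} → pass.
IT (methods 1·2): 0.58 vs {0.31, 0.25, 0.31, 0.23} → pass.
1 of 3 fail.

1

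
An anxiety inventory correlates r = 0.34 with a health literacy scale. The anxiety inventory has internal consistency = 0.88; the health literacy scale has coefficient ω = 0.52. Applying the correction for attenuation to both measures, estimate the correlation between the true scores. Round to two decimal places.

r_true = r_obs / √(r_xx · r_yy) = 0.34 / √(0.88 × 0.52) = 0.34 / √0.4576 = 0.34 / 0.6765 ≈ 0.50.

0.50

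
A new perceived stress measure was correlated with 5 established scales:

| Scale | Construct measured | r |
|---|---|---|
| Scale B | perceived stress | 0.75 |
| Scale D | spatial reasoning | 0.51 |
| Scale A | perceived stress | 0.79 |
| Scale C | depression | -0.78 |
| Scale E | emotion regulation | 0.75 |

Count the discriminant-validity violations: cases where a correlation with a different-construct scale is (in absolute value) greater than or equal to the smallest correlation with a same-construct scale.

2

Convergent (same construct = perceived stress): Scale B, Scale A.
Smallest convergent = 0.75. Discriminant |r|: 0.51, 0.78, 0.75; count ≥ 0.75 → 2.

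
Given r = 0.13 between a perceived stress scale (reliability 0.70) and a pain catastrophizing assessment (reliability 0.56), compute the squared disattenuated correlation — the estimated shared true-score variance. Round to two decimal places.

Disattenuated r = 0.13 / √(0.70 × 0.56) = 0.13 / 0.6261 = 0.2076.
Shared true-score variance = 0.2076² = 0.0431 ≈ 0.04.

0.04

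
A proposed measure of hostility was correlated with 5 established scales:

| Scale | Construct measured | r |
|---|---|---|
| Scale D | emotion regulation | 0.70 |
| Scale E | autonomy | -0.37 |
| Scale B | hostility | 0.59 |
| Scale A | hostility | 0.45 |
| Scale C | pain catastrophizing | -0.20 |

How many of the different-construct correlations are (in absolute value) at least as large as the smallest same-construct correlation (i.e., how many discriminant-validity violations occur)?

1

Convergent (same construct = hostility): Scale B, Scale A.
Smallest convergent = 0.45. Discriminant |r|: 0.70, 0.37, 0.20; count ≥ 0.45 → 1.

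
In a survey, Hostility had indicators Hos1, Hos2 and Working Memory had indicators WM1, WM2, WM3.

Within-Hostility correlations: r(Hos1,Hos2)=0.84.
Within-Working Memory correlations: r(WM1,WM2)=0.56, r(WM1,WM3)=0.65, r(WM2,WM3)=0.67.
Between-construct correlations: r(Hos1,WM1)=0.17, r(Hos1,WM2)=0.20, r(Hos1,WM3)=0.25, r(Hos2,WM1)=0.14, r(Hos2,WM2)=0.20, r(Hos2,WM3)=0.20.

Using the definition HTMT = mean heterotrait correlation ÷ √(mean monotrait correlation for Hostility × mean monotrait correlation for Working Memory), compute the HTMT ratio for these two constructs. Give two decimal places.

Between-construct mean = 1.16/6 = 0.1933.
Mean within-Hos = 0.84/1 = 0.8400; mean within-WM = 1.88/3 = 0.6267.
Geometric mean = √(0.8400 × 0.6267) = 0.7256.
HTMT = 0.1933 / 0.7256 = 0.27.

0.27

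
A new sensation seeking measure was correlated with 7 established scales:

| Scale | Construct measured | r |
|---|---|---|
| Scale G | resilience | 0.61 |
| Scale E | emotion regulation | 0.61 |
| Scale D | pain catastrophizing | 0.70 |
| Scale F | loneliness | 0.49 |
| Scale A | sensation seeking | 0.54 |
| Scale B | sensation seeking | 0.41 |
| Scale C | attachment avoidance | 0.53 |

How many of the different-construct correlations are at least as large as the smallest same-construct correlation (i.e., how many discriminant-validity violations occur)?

5

Convergent (same construct = sensation seeking): Scale A, Scale B.
Smallest convergent = 0.41. Discriminant values: 0.61, 0.61, 0.70, 0.49, 0.53; count ≥ 0.41 → 5.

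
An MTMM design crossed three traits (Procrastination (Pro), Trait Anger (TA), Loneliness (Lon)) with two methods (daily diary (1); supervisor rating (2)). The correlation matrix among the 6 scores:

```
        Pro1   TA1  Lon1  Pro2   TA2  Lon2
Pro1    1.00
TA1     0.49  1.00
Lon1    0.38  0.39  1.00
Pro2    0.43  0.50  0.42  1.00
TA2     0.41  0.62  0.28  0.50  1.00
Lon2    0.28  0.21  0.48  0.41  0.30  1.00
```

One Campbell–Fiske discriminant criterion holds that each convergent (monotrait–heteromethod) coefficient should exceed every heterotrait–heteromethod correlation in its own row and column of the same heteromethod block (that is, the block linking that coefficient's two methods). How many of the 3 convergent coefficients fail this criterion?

Convergent coefficients and their comparison sets:
Pro (methods 1·2): 0.43 vs {0.41, 0.50, 0.28, 0.42} → fail.
TA (methods 1·2): 0.62 vs {0.50, 0.41, 0.21, 0.28} → pass.
Lon (methods 1·2): 0.48 vs {0.42, 0.28, 0.28, 0.21} → pass.
1 of 3 fail.

1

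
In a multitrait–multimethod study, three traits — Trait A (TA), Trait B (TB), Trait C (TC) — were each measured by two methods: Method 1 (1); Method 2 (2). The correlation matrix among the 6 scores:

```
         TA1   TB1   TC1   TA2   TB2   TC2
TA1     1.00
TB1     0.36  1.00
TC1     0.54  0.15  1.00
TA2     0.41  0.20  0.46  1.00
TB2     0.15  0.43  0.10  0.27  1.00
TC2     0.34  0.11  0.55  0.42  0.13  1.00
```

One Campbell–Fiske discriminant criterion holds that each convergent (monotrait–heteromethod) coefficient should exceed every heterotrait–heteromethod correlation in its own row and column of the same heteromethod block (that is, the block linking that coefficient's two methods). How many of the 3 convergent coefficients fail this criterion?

Convergent coefficients and their comparison sets:
TA (methods 1·2): 0.41 vs {0.15, 0.20, 0.34, 0.46} → fail.
TB (methods 1·2): 0.43 vs {0.20, 0.15, 0.11, 0.10} → pass.
TC (methods 1·2): 0.55 vs {0.46, 0.34, 0.10, 0.11} → pass.
1 of 3 fail.

1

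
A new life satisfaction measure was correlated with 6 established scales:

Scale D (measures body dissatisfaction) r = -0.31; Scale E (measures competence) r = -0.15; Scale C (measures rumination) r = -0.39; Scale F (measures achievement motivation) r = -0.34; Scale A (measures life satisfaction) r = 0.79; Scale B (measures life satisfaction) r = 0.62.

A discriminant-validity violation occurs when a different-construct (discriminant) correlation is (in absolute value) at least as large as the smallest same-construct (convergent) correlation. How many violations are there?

Convergent (same construct = life satisfaction): Scale A, Scale B.
Smallest convergent = 0.62. Discriminant |r|: 0.31, 0.15, 0.39, 0.34; count ≥ 0.62 → 0.

0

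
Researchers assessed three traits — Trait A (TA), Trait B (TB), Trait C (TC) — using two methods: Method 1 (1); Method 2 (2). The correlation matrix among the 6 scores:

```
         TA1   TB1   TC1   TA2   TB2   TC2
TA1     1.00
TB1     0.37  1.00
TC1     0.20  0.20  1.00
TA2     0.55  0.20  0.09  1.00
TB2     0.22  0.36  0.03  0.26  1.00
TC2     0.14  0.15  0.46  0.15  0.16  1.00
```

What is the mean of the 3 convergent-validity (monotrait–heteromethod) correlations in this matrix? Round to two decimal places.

0.46

Convergent values: 0.55, 0.36, 0.46; mean = 1.37/3 = 0.46.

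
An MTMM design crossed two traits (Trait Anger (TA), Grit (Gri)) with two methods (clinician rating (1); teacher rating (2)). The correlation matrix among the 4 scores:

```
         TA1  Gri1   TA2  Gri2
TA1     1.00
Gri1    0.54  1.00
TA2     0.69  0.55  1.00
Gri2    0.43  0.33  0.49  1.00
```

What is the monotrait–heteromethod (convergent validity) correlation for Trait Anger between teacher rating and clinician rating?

0.69

Same trait (TA), different methods: r(TA2, TA1) = 0.69.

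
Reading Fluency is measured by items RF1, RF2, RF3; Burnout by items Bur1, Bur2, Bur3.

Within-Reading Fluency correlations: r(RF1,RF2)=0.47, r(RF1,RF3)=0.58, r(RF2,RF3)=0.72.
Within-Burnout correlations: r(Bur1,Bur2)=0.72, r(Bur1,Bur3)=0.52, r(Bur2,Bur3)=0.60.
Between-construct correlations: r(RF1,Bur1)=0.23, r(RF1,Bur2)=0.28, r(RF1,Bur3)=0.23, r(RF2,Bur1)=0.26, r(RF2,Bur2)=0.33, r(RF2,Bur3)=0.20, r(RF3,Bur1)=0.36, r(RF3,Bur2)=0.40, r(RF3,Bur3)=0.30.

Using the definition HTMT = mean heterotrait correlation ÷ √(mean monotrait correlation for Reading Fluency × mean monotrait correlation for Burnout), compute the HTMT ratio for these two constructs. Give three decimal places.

0.478

Mean between = 2.59/9 = 0.2878.
Mean within-RF = 1.77/3 = 0.5900; mean within-Bur = 1.84/3 = 0.6133.
Geometric mean = √(0.5900 × 0.6133) = 0.6015.
HTMT = 0.2878 / 0.6015 = 0.478.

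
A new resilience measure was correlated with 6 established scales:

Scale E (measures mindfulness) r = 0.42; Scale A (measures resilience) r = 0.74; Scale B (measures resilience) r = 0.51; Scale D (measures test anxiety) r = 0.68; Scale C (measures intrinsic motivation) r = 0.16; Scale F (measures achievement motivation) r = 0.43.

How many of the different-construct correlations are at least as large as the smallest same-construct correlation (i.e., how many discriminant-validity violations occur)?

Convergent (same construct = resilience): Scale A, Scale B.
Smallest convergent = 0.51. Discriminant values: 0.42, 0.68, 0.16, 0.43; count ≥ 0.51 → 1.

1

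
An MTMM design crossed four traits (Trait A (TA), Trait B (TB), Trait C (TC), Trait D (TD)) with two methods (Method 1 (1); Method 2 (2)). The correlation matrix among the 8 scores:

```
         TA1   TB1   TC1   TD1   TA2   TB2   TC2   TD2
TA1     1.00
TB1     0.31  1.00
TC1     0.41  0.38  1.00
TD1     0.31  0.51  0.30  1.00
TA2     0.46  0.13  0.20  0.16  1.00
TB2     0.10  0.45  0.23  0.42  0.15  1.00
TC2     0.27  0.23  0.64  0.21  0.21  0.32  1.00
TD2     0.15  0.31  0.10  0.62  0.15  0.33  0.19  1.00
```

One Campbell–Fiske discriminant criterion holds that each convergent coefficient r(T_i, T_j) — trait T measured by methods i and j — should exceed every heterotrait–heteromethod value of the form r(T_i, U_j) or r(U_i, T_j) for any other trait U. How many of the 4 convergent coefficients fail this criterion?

0

Convergent coefficients and their comparison sets:
TA (methods 1·2): 0.46 vs {0.10, 0.13, 0.27, 0.20, 0.15, 0.16} → pass.
TB (methods 1·2): 0.45 vs {0.13, 0.10, 0.23, 0.23, 0.31, 0.42} → pass.
TC (methods 1·2): 0.64 vs {0.20, 0.27, 0.23, 0.23, 0.10, 0.21} → pass.
TD (methods 1·2): 0.62 vs {0.16, 0.15, 0.42, 0.31, 0.21, 0.10} → pass.
0 of 4 fail.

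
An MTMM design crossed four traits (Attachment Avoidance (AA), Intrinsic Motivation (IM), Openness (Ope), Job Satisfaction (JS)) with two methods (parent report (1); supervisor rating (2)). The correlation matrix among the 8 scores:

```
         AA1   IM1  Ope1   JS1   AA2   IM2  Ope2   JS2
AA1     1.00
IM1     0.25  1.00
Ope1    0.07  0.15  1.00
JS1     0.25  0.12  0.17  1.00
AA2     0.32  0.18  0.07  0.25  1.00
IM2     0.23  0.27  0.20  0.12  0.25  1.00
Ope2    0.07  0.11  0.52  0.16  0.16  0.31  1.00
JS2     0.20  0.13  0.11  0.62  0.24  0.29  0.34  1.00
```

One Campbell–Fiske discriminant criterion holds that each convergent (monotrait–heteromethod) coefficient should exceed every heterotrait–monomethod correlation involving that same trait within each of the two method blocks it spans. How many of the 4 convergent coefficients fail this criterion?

Checking each validity diagonal entry against its comparison values:
AA (methods 1·2): 0.32 vs {0.25, 0.25, 0.07, 0.16, 0.25, 0.24} → pass.
IM (methods 1·2): 0.27 vs {0.25, 0.25, 0.15, 0.31, 0.12, 0.29} → fail.
Ope (methods 1·2): 0.52 vs {0.07, 0.16, 0.15, 0.31, 0.17, 0.34} → pass.
JS (methods 1·2): 0.62 vs {0.25, 0.24, 0.12, 0.29, 0.17, 0.34} → pass.
1 of 4 fail.

1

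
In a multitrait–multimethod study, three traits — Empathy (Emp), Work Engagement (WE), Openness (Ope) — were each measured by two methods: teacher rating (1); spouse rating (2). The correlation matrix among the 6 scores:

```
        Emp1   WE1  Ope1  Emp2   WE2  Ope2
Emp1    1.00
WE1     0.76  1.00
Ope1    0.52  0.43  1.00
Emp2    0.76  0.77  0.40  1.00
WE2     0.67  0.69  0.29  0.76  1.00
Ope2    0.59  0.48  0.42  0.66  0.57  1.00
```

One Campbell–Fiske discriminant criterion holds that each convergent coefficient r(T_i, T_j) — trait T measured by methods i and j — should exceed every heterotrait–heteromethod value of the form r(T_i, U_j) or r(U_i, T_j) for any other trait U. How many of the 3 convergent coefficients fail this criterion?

3

Checking each validity diagonal entry against its comparison values:
Emp (methods 1·2): 0.76 vs {0.67, 0.77, 0.59, 0.40} → fail.
WE (methods 1·2): 0.69 vs {0.77, 0.67, 0.48, 0.29} → fail.
Ope (methods 1·2): 0.42 vs {0.40, 0.59, 0.29, 0.48} → fail.
3 of 3 fail.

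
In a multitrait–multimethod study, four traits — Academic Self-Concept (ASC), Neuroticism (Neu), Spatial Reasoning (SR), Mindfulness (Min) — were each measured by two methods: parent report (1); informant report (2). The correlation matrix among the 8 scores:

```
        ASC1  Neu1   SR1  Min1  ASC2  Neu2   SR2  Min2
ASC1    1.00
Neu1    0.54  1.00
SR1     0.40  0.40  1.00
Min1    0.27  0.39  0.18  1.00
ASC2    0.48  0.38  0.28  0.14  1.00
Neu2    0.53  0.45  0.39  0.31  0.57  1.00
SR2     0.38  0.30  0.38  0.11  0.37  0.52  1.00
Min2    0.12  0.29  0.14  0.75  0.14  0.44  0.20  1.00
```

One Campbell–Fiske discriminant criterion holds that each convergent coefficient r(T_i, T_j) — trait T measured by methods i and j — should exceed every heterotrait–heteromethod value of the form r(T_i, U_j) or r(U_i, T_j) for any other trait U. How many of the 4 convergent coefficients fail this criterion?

3

Convergent coefficients and their comparison sets:
ASC (methods 1·2): 0.48 vs {0.53, 0.38, 0.38, 0.28, 0.12, 0.14} → fail.
Neu (methods 1·2): 0.45 vs {0.38, 0.53, 0.30, 0.39, 0.29, 0.31} → fail.
SR (methods 1·2): 0.38 vs {0.28, 0.38, 0.39, 0.30, 0.14, 0.11} → fail.
Min (methods 1·2): 0.75 vs {0.14, 0.12, 0.31, 0.29, 0.11, 0.14} → pass.
3 of 4 fail.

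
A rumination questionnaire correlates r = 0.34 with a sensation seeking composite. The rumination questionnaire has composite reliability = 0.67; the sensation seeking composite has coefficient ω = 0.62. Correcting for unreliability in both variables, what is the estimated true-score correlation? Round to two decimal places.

r_true = r_obs / √(r_xx · r_yy) = 0.34 / √(0.67 × 0.62) = 0.34 / √0.4154 = 0.34 / 0.6445 ≈ 0.53.

0.53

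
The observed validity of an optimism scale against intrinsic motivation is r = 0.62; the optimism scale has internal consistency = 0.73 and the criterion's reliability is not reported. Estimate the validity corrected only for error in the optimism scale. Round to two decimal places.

Single correction: r_c = r_obs / √r_xx = 0.62 / √0.73 = 0.62 / 0.8544 ≈ 0.73.

0.73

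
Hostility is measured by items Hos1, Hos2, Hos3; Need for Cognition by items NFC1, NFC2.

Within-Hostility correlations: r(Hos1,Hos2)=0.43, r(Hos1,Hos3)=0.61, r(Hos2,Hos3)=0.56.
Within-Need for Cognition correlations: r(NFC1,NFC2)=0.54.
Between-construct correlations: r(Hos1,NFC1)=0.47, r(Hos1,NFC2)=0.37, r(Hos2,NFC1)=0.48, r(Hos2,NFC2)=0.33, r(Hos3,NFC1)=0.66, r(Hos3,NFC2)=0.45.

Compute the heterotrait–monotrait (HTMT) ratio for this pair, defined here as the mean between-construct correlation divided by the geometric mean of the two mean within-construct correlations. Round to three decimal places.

0.857

Between-construct mean = 2.76/6 = 0.4600.
Mean within-Hos = 1.60/3 = 0.5333; mean within-NFC = 0.54/1 = 0.5400.
Geometric mean = √(0.5333 × 0.5400) = 0.5366.
HTMT = 0.4600 / 0.5366 = 0.857.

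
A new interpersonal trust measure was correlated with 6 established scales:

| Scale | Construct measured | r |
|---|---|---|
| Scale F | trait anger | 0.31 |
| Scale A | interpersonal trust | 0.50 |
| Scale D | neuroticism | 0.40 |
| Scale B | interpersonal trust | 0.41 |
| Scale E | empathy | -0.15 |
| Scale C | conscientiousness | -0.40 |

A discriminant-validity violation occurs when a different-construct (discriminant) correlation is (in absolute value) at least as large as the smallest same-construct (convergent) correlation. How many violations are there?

Convergent (same construct = interpersonal trust): Scale A, Scale B.
Smallest convergent = 0.41. Discriminant |r|: 0.31, 0.40, 0.15, 0.40; count ≥ 0.41 → 0.

0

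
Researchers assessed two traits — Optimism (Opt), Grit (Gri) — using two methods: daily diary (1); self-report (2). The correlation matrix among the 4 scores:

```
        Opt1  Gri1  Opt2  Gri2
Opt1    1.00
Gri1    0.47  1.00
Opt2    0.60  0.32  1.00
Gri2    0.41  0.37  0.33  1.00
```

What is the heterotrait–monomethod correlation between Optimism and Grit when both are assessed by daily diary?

0.47

Different traits, same method: r(Opt1, Gri1) = 0.47.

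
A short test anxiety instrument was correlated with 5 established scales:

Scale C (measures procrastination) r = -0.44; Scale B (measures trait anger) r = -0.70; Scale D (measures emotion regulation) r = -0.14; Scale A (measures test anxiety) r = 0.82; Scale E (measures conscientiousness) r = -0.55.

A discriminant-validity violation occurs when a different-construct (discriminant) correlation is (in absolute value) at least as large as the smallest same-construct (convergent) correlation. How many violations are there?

Convergent (same construct = test anxiety): Scale A.
Smallest convergent = 0.82. Discriminant |r|: 0.44, 0.70, 0.14, 0.55; count ≥ 0.82 → 0.

0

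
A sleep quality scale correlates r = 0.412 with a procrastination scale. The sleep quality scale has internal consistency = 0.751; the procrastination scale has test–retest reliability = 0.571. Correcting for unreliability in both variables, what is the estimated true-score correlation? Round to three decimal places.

r_true = r_obs / √(r_xx · r_yy) = 0.412 / √(0.751 × 0.571) = 0.412 / √0.428821 = 0.412 / 0.6548 ≈ 0.629.

0.629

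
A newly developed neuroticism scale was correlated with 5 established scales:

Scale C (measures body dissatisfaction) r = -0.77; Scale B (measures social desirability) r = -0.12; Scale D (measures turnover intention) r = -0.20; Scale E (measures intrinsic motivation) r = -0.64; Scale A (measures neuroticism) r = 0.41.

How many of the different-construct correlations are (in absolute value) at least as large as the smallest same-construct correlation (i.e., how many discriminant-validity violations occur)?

Convergent (same construct = neuroticism): Scale A.
Smallest convergent = 0.41. Discriminant |r|: 0.77, 0.12, 0.20, 0.64; count ≥ 0.41 → 2.

2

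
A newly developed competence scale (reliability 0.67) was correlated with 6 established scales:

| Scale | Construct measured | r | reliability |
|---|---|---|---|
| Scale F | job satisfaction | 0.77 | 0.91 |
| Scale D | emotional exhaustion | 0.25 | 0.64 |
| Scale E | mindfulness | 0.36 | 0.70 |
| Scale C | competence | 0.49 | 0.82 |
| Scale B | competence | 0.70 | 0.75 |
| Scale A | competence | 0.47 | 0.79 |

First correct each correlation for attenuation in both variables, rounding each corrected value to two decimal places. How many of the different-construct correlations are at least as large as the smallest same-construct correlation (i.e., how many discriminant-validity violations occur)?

1

Disattenuated r (r / √(r_scale · r_new)):
  Scale F (disc): 0.77 / √(0.91·0.67) = 0.99
  Scale D (disc): 0.25 / √(0.64·0.67) = 0.38
  Scale E (disc): 0.36 / √(0.70·0.67) = 0.53
  Scale C (conv): 0.49 / √(0.82·0.67) = 0.66
  Scale B (conv): 0.70 / √(0.75·0.67) = 0.99
  Scale A (conv): 0.47 / √(0.79·0.67) = 0.65
Smallest convergent = 0.65. Discriminant values: 0.99, 0.38, 0.53; count ≥ 0.65 → 1.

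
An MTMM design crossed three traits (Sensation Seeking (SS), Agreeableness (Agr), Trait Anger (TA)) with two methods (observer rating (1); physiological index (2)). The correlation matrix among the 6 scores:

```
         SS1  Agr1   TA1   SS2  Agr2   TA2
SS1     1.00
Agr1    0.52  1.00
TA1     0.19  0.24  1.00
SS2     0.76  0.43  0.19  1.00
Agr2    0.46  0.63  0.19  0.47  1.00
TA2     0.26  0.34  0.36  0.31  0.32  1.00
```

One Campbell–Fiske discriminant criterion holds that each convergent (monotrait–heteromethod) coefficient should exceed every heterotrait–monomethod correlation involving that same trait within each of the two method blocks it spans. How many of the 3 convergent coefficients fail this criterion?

Convergent coefficients and their comparison sets:
SS (methods 1·2): 0.76 vs {0.52, 0.47, 0.19, 0.31} → pass.
Agr (methods 1·2): 0.63 vs {0.52, 0.47, 0.24, 0.32} → pass.
TA (methods 1·2): 0.36 vs {0.19, 0.31, 0.24, 0.32} → pass.
0 of 3 fail.

0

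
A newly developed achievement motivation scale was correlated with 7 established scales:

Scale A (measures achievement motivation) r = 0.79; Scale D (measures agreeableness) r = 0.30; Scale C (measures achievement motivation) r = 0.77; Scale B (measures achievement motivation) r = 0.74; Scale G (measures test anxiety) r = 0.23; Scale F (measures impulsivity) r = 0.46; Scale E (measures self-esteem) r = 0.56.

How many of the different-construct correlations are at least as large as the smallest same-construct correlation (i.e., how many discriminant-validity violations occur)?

0

Convergent (same construct = achievement motivation): Scale A, Scale C, Scale B.
Smallest convergent = 0.74. Discriminant values: 0.30, 0.23, 0.46, 0.56; count ≥ 0.74 → 0.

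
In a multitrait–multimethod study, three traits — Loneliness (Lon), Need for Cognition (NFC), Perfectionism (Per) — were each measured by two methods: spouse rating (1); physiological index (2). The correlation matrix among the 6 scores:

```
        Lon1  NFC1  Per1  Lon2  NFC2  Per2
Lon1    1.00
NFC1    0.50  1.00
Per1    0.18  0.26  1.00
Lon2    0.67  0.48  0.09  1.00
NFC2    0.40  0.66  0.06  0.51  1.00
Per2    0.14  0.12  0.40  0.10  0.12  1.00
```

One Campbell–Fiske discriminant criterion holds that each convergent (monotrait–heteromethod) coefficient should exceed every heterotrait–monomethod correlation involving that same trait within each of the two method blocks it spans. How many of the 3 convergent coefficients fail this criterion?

Convergent coefficients and their comparison sets:
Lon (methods 1·2): 0.67 vs {0.50, 0.51, 0.18, 0.10} → pass.
NFC (methods 1·2): 0.66 vs {0.50, 0.51, 0.26, 0.12} → pass.
Per (methods 1·2): 0.40 vs {0.18, 0.10, 0.26, 0.12} → pass.
0 of 3 fail.

0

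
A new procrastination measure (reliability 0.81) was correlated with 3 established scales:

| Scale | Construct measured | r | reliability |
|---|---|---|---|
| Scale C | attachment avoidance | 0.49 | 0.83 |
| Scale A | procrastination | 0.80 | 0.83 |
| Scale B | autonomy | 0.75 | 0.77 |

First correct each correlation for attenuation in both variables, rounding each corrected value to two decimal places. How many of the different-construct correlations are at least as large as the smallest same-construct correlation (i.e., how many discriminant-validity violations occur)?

0

Disattenuated r (r / √(r_scale · r_new)):
  Scale C (disc): 0.49 / √(0.83·0.81) = 0.60
  Scale A (conv): 0.80 / √(0.83·0.81) = 0.98
  Scale B (disc): 0.75 / √(0.77·0.81) = 0.95
Smallest convergent = 0.98. Discriminant values: 0.60, 0.95; count ≥ 0.98 → 0.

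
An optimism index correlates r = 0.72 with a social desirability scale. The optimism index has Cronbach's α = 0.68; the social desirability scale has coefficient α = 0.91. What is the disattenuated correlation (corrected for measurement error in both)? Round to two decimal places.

0.92

r_true = r_obs / √(r_xx · r_yy) = 0.72 / √(0.68 × 0.91) = 0.72 / √0.6188 = 0.72 / 0.7866 ≈ 0.92.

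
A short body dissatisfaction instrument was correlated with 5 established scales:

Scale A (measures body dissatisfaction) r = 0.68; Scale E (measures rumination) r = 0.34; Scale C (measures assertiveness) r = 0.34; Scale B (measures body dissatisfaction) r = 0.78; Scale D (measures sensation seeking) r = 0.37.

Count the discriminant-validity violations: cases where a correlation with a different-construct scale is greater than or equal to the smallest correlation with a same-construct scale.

Convergent (same construct = body dissatisfaction): Scale A, Scale B.
Smallest convergent = 0.68. Discriminant values: 0.34, 0.34, 0.37; count ≥ 0.68 → 0.

0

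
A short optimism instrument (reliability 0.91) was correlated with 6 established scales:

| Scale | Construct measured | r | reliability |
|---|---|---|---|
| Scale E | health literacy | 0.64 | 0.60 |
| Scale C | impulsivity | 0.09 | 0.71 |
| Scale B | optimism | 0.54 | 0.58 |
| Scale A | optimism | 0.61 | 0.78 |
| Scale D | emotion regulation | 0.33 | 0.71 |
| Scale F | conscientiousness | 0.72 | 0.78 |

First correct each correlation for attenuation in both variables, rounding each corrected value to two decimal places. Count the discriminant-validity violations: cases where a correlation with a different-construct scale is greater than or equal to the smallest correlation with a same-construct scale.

2

Disattenuated r (r / √(r_scale · r_new)):
  Scale E (disc): 0.64 / √(0.60·0.91) = 0.87
  Scale C (disc): 0.09 / √(0.71·0.91) = 0.11
  Scale B (conv): 0.54 / √(0.58·0.91) = 0.74
  Scale A (conv): 0.61 / √(0.78·0.91) = 0.72
  Scale D (disc): 0.33 / √(0.71·0.91) = 0.41
  Scale F (disc): 0.72 / √(0.78·0.91) = 0.85
Smallest convergent = 0.72. Discriminant values: 0.87, 0.11, 0.41, 0.85; count ≥ 0.72 → 2.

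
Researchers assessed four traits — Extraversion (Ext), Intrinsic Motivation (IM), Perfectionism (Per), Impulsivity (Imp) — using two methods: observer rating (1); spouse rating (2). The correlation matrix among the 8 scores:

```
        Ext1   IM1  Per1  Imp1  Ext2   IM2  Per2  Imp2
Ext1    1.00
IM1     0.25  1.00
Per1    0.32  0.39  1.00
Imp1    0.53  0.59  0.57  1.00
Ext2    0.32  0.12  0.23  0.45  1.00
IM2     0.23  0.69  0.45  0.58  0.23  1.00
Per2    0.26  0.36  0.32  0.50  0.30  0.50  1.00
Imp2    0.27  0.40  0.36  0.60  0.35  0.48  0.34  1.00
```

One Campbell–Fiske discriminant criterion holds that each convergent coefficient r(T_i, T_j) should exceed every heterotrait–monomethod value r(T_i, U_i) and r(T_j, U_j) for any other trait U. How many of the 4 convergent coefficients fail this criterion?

Checking each validity diagonal entry against its comparison values:
Ext (methods 1·2): 0.32 vs {0.25, 0.23, 0.32, 0.30, 0.53, 0.35} → fail.
IM (methods 1·2): 0.69 vs {0.25, 0.23, 0.39, 0.50, 0.59, 0.48} → pass.
Per (methods 1·2): 0.32 vs {0.32, 0.30, 0.39, 0.50, 0.57, 0.34} → fail.
Imp (methods 1·2): 0.60 vs {0.53, 0.35, 0.59, 0.48, 0.57, 0.34} → pass.
2 of 4 fail.

2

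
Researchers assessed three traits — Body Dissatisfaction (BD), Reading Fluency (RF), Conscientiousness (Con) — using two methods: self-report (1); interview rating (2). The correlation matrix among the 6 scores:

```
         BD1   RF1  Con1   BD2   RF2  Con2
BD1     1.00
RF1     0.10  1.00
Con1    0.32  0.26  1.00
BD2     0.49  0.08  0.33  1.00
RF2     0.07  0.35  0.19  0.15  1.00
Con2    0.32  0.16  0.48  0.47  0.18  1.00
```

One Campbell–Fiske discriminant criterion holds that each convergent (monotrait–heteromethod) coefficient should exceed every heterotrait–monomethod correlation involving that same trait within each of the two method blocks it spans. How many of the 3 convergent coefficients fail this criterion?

0

Convergent coefficients and their comparison sets:
BD (methods 1·2): 0.49 vs {0.10, 0.15, 0.32, 0.47} → pass.
RF (methods 1·2): 0.35 vs {0.10, 0.15, 0.26, 0.18} → pass.
Con (methods 1·2): 0.48 vs {0.32, 0.47, 0.26, 0.18} → pass.
0 of 3 fail.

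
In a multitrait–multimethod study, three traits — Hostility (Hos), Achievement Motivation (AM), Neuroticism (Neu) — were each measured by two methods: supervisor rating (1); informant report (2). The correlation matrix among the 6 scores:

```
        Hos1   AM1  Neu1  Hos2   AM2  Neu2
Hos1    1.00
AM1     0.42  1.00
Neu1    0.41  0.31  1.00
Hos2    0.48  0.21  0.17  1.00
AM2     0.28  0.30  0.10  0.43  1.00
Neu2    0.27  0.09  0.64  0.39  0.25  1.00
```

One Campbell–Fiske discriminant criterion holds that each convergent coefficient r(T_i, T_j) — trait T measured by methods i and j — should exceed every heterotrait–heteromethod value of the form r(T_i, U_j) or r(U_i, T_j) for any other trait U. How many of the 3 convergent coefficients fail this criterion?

Convergent coefficients and their comparison sets:
Hos (methods 1·2): 0.48 vs {0.28, 0.21, 0.27, 0.17} → pass.
AM (methods 1·2): 0.30 vs {0.21, 0.28, 0.09, 0.10} → pass.
Neu (methods 1·2): 0.64 vs {0.17, 0.27, 0.10, 0.09} → pass.
0 of 3 fail.

0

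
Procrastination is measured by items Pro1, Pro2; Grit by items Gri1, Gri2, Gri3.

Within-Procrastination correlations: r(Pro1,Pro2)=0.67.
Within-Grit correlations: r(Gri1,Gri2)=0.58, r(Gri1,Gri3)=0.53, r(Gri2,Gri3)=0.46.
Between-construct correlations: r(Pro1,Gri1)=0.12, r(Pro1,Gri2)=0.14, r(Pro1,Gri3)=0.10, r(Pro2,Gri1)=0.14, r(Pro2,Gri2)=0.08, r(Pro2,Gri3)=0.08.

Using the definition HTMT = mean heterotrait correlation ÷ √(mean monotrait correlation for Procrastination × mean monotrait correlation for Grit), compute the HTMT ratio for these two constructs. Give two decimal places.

Between-construct mean = 0.66/6 = 0.1100.
Mean within-Pro = 0.67/1 = 0.6700; mean within-Gri = 1.57/3 = 0.5233.
Geometric mean = √(0.6700 × 0.5233) = 0.5921.
HTMT = 0.1100 / 0.5921 = 0.19.

0.19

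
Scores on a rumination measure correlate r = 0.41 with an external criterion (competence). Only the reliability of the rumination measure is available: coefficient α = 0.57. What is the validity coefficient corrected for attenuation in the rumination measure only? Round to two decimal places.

0.54

Single correction: r_c = r_obs / √r_xx = 0.41 / √0.57 = 0.41 / 0.7550 ≈ 0.54.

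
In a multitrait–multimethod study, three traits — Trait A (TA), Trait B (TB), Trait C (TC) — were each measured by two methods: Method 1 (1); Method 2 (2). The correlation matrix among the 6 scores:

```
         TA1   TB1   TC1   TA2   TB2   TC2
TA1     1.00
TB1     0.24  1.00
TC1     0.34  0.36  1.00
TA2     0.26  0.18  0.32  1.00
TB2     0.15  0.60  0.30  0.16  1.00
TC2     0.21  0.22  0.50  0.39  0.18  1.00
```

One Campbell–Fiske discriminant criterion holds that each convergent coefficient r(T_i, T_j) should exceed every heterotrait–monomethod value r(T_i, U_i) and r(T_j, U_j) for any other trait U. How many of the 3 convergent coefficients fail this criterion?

Each convergent coefficient versus the relevant comparison correlations:
TA (methods 1·2): 0.26 vs {0.24, 0.16, 0.34, 0.39} → fail.
TB (methods 1·2): 0.60 vs {0.24, 0.16, 0.36, 0.18} → pass.
TC (methods 1·2): 0.50 vs {0.34, 0.39, 0.36, 0.18} → pass.
1 of 3 fail.

1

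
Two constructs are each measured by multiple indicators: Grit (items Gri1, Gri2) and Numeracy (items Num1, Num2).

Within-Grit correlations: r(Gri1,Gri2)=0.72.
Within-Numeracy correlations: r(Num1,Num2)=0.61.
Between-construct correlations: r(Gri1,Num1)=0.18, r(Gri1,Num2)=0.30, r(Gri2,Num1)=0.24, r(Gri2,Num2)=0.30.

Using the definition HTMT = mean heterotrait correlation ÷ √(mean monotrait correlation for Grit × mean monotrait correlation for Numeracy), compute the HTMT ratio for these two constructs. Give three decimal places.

Between-construct mean = 1.02/4 = 0.2550.
Mean within-Gri = 0.72/1 = 0.7200; mean within-Num = 0.61/1 = 0.6100.
Geometric mean = √(0.7200 × 0.6100) = 0.6627.
HTMT = 0.2550 / 0.6627 = 0.385.

0.385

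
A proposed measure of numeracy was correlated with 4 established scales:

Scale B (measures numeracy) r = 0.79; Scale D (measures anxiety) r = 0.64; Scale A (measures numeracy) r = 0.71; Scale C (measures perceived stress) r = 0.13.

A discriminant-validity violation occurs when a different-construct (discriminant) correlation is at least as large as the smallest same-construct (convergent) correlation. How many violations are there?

0

Convergent (same construct = numeracy): Scale B, Scale A.
Smallest convergent = 0.71. Discriminant values: 0.64, 0.13; count ≥ 0.71 → 0.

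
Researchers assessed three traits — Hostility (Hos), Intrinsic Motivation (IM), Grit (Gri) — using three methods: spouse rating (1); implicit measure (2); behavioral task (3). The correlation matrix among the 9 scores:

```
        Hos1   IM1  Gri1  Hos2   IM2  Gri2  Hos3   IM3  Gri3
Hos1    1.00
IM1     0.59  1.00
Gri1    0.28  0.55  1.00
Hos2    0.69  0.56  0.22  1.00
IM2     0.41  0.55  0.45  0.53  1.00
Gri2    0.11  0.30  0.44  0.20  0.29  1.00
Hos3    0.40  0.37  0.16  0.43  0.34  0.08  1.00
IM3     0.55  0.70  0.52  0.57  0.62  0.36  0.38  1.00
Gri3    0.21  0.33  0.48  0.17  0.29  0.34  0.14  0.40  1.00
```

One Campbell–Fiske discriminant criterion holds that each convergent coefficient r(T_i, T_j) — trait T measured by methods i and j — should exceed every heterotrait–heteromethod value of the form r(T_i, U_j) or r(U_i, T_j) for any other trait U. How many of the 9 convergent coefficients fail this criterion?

6

Convergent coefficients and their comparison sets:
Hos (methods 1·2): 0.69 vs {0.41, 0.56, 0.11, 0.22} → pass.
Hos (methods 1·3): 0.40 vs {0.55, 0.37, 0.21, 0.16} → fail.
Hos (methods 2·3): 0.43 vs {0.57, 0.34, 0.17, 0.08} → fail.
IM (methods 1·2): 0.55 vs {0.56, 0.41, 0.30, 0.45} → fail.
IM (methods 1·3): 0.70 vs {0.37, 0.55, 0.33, 0.52} → pass.
IM (methods 2·3): 0.62 vs {0.34, 0.57, 0.29, 0.36} → pass.
Gri (methods 1·2): 0.44 vs {0.22, 0.11, 0.45, 0.30} → fail.
Gri (methods 1·3): 0.48 vs {0.16, 0.21, 0.52, 0.33} → fail.
Gri (methods 2·3): 0.34 vs {0.08, 0.17, 0.36, 0.29} → fail.
6 of 9 fail.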